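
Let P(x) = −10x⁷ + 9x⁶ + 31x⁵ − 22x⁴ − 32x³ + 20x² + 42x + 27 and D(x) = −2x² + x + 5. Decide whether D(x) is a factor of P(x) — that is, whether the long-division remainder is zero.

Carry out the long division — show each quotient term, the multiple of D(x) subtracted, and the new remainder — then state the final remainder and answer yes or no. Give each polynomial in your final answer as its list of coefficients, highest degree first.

R = [-2, 7], so D(x) is not a factor of P(x). no

Step 1: lead(−10x⁷ + 9x⁶ + 31x⁵ − 22x⁴ − 32x³ + 20x² + 42x + 27) ÷ lead(D) = −10x⁷ ÷ −2x² = 5x⁵. Subtract (5x⁵)·D = −10x⁷ + 5x⁶ + 25x⁵. Remainder: 4x⁶ + 6x⁵ − 22x⁴ − 32x³ + 20x² + 42x + 27.
Step 2: lead(4x⁶ + 6x⁵ − 22x⁴ − 32x³ + 20x² + 42x + 27) ÷ lead(D) = 4x⁶ ÷ −2x² = −2x⁴. Subtract (−2x⁴)·D = 4x⁶ − 2x⁵ − 10x⁴. Remainder: 8x⁵ − 12x⁴ − 32x³ + 20x² + 42x + 27.
Step 3: lead(8x⁵ − 12x⁴ − 32x³ + 20x² + 42x + 27) ÷ lead(D) = 8x⁵ ÷ −2x² = −4x³. Subtract (−4x³)·D = 8x⁵ − 4x⁴ − 20x³. Remainder: −8x⁴ − 12x³ + 20x² + 42x + 27.
Step 4: lead(−8x⁴ − 12x³ + 20x² + 42x + 27) ÷ lead(D) = −8x⁴ ÷ −2x² = 4x². Subtract (4x²)·D = −8x⁴ + 4x³ + 20x². Remainder: −16x³ + 42x + 27.
Step 5: lead(−16x³ + 42x + 27) ÷ lead(D) = −16x³ ÷ −2x² = 8x. Subtract (8x)·D = −16x³ + 8x² + 40x. Remainder: −8x² + 2x + 27.
Step 6: lead(−8x² + 2x + 27) ÷ lead(D) = −8x² ÷ −2x² = 4. Subtract (4)·D = −8x² + 4x + 20. Remainder: −2x + 7.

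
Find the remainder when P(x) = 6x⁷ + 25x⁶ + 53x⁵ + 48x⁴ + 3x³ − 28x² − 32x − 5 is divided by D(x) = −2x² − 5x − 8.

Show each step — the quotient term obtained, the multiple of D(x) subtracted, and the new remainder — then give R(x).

Step 1: lead(6x⁷ + 25x⁶ + 53x⁵ + 48x⁴ + 3x³ − 28x² − 32x − 5) ÷ lead(D) = 6x⁷ ÷ −2x² = −3x⁵. Subtract (−3x⁵)·D = 6x⁷ + 15x⁶ + 24x⁵. Remainder: 10x⁶ + 29x⁵ + 48x⁴ + 3x³ − 28x² − 32x − 5.
Step 2: lead(10x⁶ + 29x⁵ + 48x⁴ + 3x³ − 28x² − 32x − 5) ÷ lead(D) = 10x⁶ ÷ −2x² = −5x⁴. Subtract (−5x⁴)·D = 10x⁶ + 25x⁵ + 40x⁴. Remainder: 4x⁵ + 8x⁴ + 3x³ − 28x² − 32x − 5.
Step 3: lead(4x⁵ + 8x⁴ + 3x³ − 28x² − 32x − 5) ÷ lead(D) = 4x⁵ ÷ −2x² = −2x³. Subtract (−2x³)·D = 4x⁵ + 10x⁴ + 16x³. Remainder: −2x⁴ − 13x³ − 28x² − 32x − 5.
Step 4: lead(−2x⁴ − 13x³ − 28x² − 32x − 5) ÷ lead(D) = −2x⁴ ÷ −2x² = x². Subtract (x²)·D = −2x⁴ − 5x³ − 8x². Remainder: −8x³ − 20x² − 32x − 5.
Step 5: lead(−8x³ − 20x² − 32x − 5) ÷ lead(D) = −8x³ ÷ −2x² = 4x. Subtract (4x)·D = −8x³ − 20x² − 32x. Remainder: −5.

R(x) = −5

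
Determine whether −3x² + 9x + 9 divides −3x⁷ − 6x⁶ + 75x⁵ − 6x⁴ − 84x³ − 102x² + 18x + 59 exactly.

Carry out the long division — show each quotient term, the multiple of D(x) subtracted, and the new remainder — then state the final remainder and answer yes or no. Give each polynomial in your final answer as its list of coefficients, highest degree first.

Step 1: lead(−3x⁷ − 6x⁶ + 75x⁵ − 6x⁴ − 84x³ − 102x² + 18x + 59) ÷ lead(D) = −3x⁷ ÷ −3x² = x⁵. Subtract (x⁵)·D = −3x⁷ + 9x⁶ + 9x⁵. Remainder: −15x⁶ + 66x⁵ − 6x⁴ − 84x³ − 102x² + 18x + 59.
Step 2: lead(−15x⁶ + 66x⁵ − 6x⁴ − 84x³ − 102x² + 18x + 59) ÷ lead(D) = −15x⁶ ÷ −3x² = 5x⁴. Subtract (5x⁴)·D = −15x⁶ + 45x⁵ + 45x⁴. Remainder: 21x⁵ − 51x⁴ − 84x³ − 102x² + 18x + 59.
Step 3: lead(21x⁵ − 51x⁴ − 84x³ − 102x² + 18x + 59) ÷ lead(D) = 21x⁵ ÷ −3x² = −7x³. Subtract (−7x³)·D = 21x⁵ − 63x⁴ − 63x³. Remainder: 12x⁴ − 21x³ − 102x² + 18x + 59.
Step 4: lead(12x⁴ − 21x³ − 102x² + 18x + 59) ÷ lead(D) = 12x⁴ ÷ −3x² = −4x². Subtract (−4x²)·D = 12x⁴ − 36x³ − 36x². Remainder: 15x³ − 66x² + 18x + 59.
Step 5: lead(15x³ − 66x² + 18x + 59) ÷ lead(D) = 15x³ ÷ −3x² = −5x. Subtract (−5x)·D = 15x³ − 45x² − 45x. Remainder: −21x² + 63x + 59.
Step 6: lead(−21x² + 63x + 59) ÷ lead(D) = −21x² ÷ −3x² = 7. Subtract (7)·D = −21x² + 63x + 63. Remainder: −4.

R = [-4], so D(x) is not a factor of P(x). no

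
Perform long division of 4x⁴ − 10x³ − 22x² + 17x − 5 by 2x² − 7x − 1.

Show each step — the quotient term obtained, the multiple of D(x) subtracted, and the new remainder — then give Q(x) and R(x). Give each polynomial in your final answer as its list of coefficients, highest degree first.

Step 1: lead(4x⁴ − 10x³ − 22x² + 17x − 5) ÷ lead(D) = 4x⁴ ÷ 2x² = 2x². Subtract (2x²)·D = 4x⁴ − 14x³ − 2x². Remainder: 4x³ − 20x² + 17x − 5.
Step 2: lead(4x³ − 20x² + 17x − 5) ÷ lead(D) = 4x³ ÷ 2x² = 2x. Subtract (2x)·D = 4x³ − 14x² − 2x. Remainder: −6x² + 19x − 5.
Step 3: lead(−6x² + 19x − 5) ÷ lead(D) = −6x² ÷ 2x² = −3. Subtract (−3)·D = −6x² + 21x + 3. Remainder: −2x − 8.

Q = [2, 2, -3]; R = [-2, -8]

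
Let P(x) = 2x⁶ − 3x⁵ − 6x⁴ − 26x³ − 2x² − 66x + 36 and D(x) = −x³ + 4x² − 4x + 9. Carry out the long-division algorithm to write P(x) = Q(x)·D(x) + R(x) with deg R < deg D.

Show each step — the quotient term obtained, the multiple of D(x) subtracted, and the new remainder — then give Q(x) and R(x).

Step 1: lead(2x⁶ − 3x⁵ − 6x⁴ − 26x³ − 2x² − 66x + 36) ÷ lead(D) = 2x⁶ ÷ −x³ = −2x³. Subtract (−2x³)·D = 2x⁶ − 8x⁵ + 8x⁴ − 18x³. Remainder: 5x⁵ − 14x⁴ − 8x³ − 2x² − 66x + 36.
Step 2: lead(5x⁵ − 14x⁴ − 8x³ − 2x² − 66x + 36) ÷ lead(D) = 5x⁵ ÷ −x³ = −5x². Subtract (−5x²)·D = 5x⁵ − 20x⁴ + 20x³ − 45x². Remainder: 6x⁴ − 28x³ + 43x² − 66x + 36.
Step 3: lead(6x⁴ − 28x³ + 43x² − 66x + 36) ÷ lead(D) = 6x⁴ ÷ −x³ = −6x. Subtract (−6x)·D = 6x⁴ − 24x³ + 24x² − 54x. Remainder: −4x³ + 19x² − 12x + 36.
Step 4: lead(−4x³ + 19x² − 12x + 36) ÷ lead(D) = −4x³ ÷ −x³ = 4. Subtract (4)·D = −4x³ + 16x² − 16x + 36. Remainder: 3x² + 4x.

Q(x) = −2x³ − 5x² − 6x + 4; R(x) = 3x² + 4x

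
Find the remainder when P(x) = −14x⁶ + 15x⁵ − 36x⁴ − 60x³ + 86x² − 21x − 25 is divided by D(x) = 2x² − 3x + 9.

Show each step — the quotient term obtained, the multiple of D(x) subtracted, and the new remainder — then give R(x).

R(x) = −7

Step 1: lead(−14x⁶ + 15x⁵ − 36x⁴ − 60x³ + 86x² − 21x − 25) ÷ lead(D) = −14x⁶ ÷ 2x² = −7x⁴. Subtract (−7x⁴)·D = −14x⁶ + 21x⁵ − 63x⁴. Remainder: −6x⁵ + 27x⁴ − 60x³ + 86x² − 21x − 25.
Step 2: lead(−6x⁵ + 27x⁴ − 60x³ + 86x² − 21x − 25) ÷ lead(D) = −6x⁵ ÷ 2x² = −3x³. Subtract (−3x³)·D = −6x⁵ + 9x⁴ − 27x³. Remainder: 18x⁴ − 33x³ + 86x² − 21x − 25.
Step 3: lead(18x⁴ − 33x³ + 86x² − 21x − 25) ÷ lead(D) = 18x⁴ ÷ 2x² = 9x². Subtract (9x²)·D = 18x⁴ − 27x³ + 81x². Remainder: −6x³ + 5x² − 21x − 25.
Step 4: lead(−6x³ + 5x² − 21x − 25) ÷ lead(D) = −6x³ ÷ 2x² = −3x. Subtract (−3x)·D = −6x³ + 9x² − 27x. Remainder: −4x² + 6x − 25.
Step 5: lead(−4x² + 6x − 25) ÷ lead(D) = −4x² ÷ 2x² = −2. Subtract (−2)·D = −4x² + 6x − 18. Remainder: −7.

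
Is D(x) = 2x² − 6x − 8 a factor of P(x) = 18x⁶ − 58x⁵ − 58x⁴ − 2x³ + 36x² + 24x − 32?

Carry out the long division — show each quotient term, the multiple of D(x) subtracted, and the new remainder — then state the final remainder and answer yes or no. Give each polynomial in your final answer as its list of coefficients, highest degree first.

R = [0], so D(x) is a factor of P(x). yes

Step 1: lead(18x⁶ − 58x⁵ − 58x⁴ − 2x³ + 36x² + 24x − 32) ÷ lead(D) = 18x⁶ ÷ 2x² = 9x⁴. Subtract (9x⁴)·D = 18x⁶ − 54x⁵ − 72x⁴. Remainder: −4x⁵ + 14x⁴ − 2x³ + 36x² + 24x − 32.
Step 2: lead(−4x⁵ + 14x⁴ − 2x³ + 36x² + 24x − 32) ÷ lead(D) = −4x⁵ ÷ 2x² = −2x³. Subtract (−2x³)·D = −4x⁵ + 12x⁴ + 16x³. Remainder: 2x⁴ − 18x³ + 36x² + 24x − 32.
Step 3: lead(2x⁴ − 18x³ + 36x² + 24x − 32) ÷ lead(D) = 2x⁴ ÷ 2x² = x². Subtract (x²)·D = 2x⁴ − 6x³ − 8x². Remainder: −12x³ + 44x² + 24x − 32.
Step 4: lead(−12x³ + 44x² + 24x − 32) ÷ lead(D) = −12x³ ÷ 2x² = −6x. Subtract (−6x)·D = −12x³ + 36x² + 48x. Remainder: 8x² − 24x − 32.
Step 5: lead(8x² − 24x − 32) ÷ lead(D) = 8x² ÷ 2x² = 4. Subtract (4)·D = 8x² − 24x − 32. Remainder: 0.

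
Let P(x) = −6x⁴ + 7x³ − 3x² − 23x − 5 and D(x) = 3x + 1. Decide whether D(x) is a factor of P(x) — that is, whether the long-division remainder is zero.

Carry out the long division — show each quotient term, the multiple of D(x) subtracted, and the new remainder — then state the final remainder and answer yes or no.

Step 1: lead(−6x⁴ + 7x³ − 3x² − 23x − 5) ÷ lead(D) = −6x⁴ ÷ 3x = −2x³. Subtract (−2x³)·D = −6x⁴ − 2x³. Remainder: 9x³ − 3x² − 23x − 5.
Step 2: lead(9x³ − 3x² − 23x − 5) ÷ lead(D) = 9x³ ÷ 3x = 3x². Subtract (3x²)·D = 9x³ + 3x². Remainder: −6x² − 23x − 5.
Step 3: lead(−6x² − 23x − 5) ÷ lead(D) = −6x² ÷ 3x = −2x. Subtract (−2x)·D = −6x² − 2x. Remainder: −21x − 5.
Step 4: lead(−21x − 5) ÷ lead(D) = −21x ÷ 3x = −7. Subtract (−7)·D = −21x − 7. Remainder: 2.

R(x) = 2, so D(x) is not a factor of P(x). no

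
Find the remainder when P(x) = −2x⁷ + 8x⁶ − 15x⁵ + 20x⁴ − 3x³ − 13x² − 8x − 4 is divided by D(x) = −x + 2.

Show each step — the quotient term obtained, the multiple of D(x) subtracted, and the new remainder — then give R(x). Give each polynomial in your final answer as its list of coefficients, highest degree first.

R = [0]

Step 1: lead(−2x⁷ + 8x⁶ − 15x⁵ + 20x⁴ − 3x³ − 13x² − 8x − 4) ÷ lead(D) = −2x⁷ ÷ −x = 2x⁶. Subtract (2x⁶)·D = −2x⁷ + 4x⁶. Remainder: 4x⁶ − 15x⁵ + 20x⁴ − 3x³ − 13x² − 8x − 4.
Step 2: lead(4x⁶ − 15x⁵ + 20x⁴ − 3x³ − 13x² − 8x − 4) ÷ lead(D) = 4x⁶ ÷ −x = −4x⁵. Subtract (−4x⁵)·D = 4x⁶ − 8x⁵. Remainder: −7x⁵ + 20x⁴ − 3x³ − 13x² − 8x − 4.
Step 3: lead(−7x⁵ + 20x⁴ − 3x³ − 13x² − 8x − 4) ÷ lead(D) = −7x⁵ ÷ −x = 7x⁴. Subtract (7x⁴)·D = −7x⁵ + 14x⁴. Remainder: 6x⁴ − 3x³ − 13x² − 8x − 4.
Step 4: lead(6x⁴ − 3x³ − 13x² − 8x − 4) ÷ lead(D) = 6x⁴ ÷ −x = −6x³. Subtract (−6x³)·D = 6x⁴ − 12x³. Remainder: 9x³ − 13x² − 8x − 4.
Step 5: lead(9x³ − 13x² − 8x − 4) ÷ lead(D) = 9x³ ÷ −x = −9x². Subtract (−9x²)·D = 9x³ − 18x². Remainder: 5x² − 8x − 4.
Step 6: lead(5x² − 8x − 4) ÷ lead(D) = 5x² ÷ −x = −5x. Subtract (−5x)·D = 5x² − 10x. Remainder: 2x − 4.
Step 7: lead(2x − 4) ÷ lead(D) = 2x ÷ −x = −2. Subtract (−2)·D = 2x − 4. Remainder: 0.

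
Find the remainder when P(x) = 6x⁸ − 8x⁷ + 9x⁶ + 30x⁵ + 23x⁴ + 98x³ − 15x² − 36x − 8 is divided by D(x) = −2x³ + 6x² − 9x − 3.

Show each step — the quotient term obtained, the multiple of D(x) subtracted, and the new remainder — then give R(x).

R(x) = −3x − 2

Step 1: lead(6x⁸ − 8x⁷ + 9x⁶ + 30x⁵ + 23x⁴ + 98x³ − 15x² − 36x − 8) ÷ lead(D) = 6x⁸ ÷ −2x³ = −3x⁵. Subtract (−3x⁵)·D = 6x⁸ − 18x⁷ + 27x⁶ + 9x⁵. Remainder: 10x⁷ − 18x⁶ + 21x⁵ + 23x⁴ + 98x³ − 15x² − 36x − 8.
Step 2: lead(10x⁷ − 18x⁶ + 21x⁵ + 23x⁴ + 98x³ − 15x² − 36x − 8) ÷ lead(D) = 10x⁷ ÷ −2x³ = −5x⁴. Subtract (−5x⁴)·D = 10x⁷ − 30x⁶ + 45x⁵ + 15x⁴. Remainder: 12x⁶ − 24x⁵ + 8x⁴ + 98x³ − 15x² − 36x − 8.
Step 3: lead(12x⁶ − 24x⁵ + 8x⁴ + 98x³ − 15x² − 36x − 8) ÷ lead(D) = 12x⁶ ÷ −2x³ = −6x³. Subtract (−6x³)·D = 12x⁶ − 36x⁵ + 54x⁴ + 18x³. Remainder: 12x⁵ − 46x⁴ + 80x³ − 15x² − 36x − 8.
Step 4: lead(12x⁵ − 46x⁴ + 80x³ − 15x² − 36x − 8) ÷ lead(D) = 12x⁵ ÷ −2x³ = −6x². Subtract (−6x²)·D = 12x⁵ − 36x⁴ + 54x³ + 18x². Remainder: −10x⁴ + 26x³ − 33x² − 36x − 8.
Step 5: lead(−10x⁴ + 26x³ − 33x² − 36x − 8) ÷ lead(D) = −10x⁴ ÷ −2x³ = 5x. Subtract (5x)·D = −10x⁴ + 30x³ − 45x² − 15x. Remainder: −4x³ + 12x² − 21x − 8.
Step 6: lead(−4x³ + 12x² − 21x − 8) ÷ lead(D) = −4x³ ÷ −2x³ = 2. Subtract (2)·D = −4x³ + 12x² − 18x − 6. Remainder: −3x − 2.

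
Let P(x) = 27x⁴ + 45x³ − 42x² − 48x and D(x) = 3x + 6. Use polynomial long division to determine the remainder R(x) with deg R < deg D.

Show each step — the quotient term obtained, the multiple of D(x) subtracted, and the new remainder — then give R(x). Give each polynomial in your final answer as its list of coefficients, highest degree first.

R = [0]

Step 1: lead(27x⁴ + 45x³ − 42x² − 48x) ÷ lead(D) = 27x⁴ ÷ 3x = 9x³. Subtract (9x³)·D = 27x⁴ + 54x³. Remainder: −9x³ − 42x² − 48x.
Step 2: lead(−9x³ − 42x² − 48x) ÷ lead(D) = −9x³ ÷ 3x = −3x². Subtract (−3x²)·D = −9x³ − 18x². Remainder: −24x² − 48x.
Step 3: lead(−24x² − 48x) ÷ lead(D) = −24x² ÷ 3x = −8x. Subtract (−8x)·D = −24x² − 48x. Remainder: 0.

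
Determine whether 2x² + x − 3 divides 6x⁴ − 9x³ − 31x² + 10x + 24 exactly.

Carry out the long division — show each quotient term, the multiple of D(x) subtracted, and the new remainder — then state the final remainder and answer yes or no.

R(x) = 0, so D(x) is a factor of P(x). yes

Step 1: lead(6x⁴ − 9x³ − 31x² + 10x + 24) ÷ lead(D) = 6x⁴ ÷ 2x² = 3x². Subtract (3x²)·D = 6x⁴ + 3x³ − 9x². Remainder: −12x³ − 22x² + 10x + 24.
Step 2: lead(−12x³ − 22x² + 10x + 24) ÷ lead(D) = −12x³ ÷ 2x² = −6x. Subtract (−6x)·D = −12x³ − 6x² + 18x. Remainder: −16x² − 8x + 24.
Step 3: lead(−16x² − 8x + 24) ÷ lead(D) = −16x² ÷ 2x² = −8. Subtract (−8)·D = −16x² − 8x + 24. Remainder: 0.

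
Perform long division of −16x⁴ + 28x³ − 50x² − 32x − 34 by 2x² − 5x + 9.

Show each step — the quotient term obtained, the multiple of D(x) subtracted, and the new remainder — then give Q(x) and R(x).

Step 1: lead(−16x⁴ + 28x³ − 50x² − 32x − 34) ÷ lead(D) = −16x⁴ ÷ 2x² = −8x². Subtract (−8x²)·D = −16x⁴ + 40x³ − 72x². Remainder: −12x³ + 22x² − 32x − 34.
Step 2: lead(−12x³ + 22x² − 32x − 34) ÷ lead(D) = −12x³ ÷ 2x² = −6x. Subtract (−6x)·D = −12x³ + 30x² − 54x. Remainder: −8x² + 22x − 34.
Step 3: lead(−8x² + 22x − 34) ÷ lead(D) = −8x² ÷ 2x² = −4. Subtract (−4)·D = −8x² + 20x − 36. Remainder: 2x + 2.

Q(x) = −8x² − 6x − 4; R(x) = 2x + 2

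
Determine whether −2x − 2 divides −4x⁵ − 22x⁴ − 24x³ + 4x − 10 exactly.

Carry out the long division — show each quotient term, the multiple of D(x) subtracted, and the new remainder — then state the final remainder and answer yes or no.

Step 1: lead(−4x⁵ − 22x⁴ − 24x³ + 4x − 10) ÷ lead(D) = −4x⁵ ÷ −2x = 2x⁴. Subtract (2x⁴)·D = −4x⁵ − 4x⁴. Remainder: −18x⁴ − 24x³ + 4x − 10.
Step 2: lead(−18x⁴ − 24x³ + 4x − 10) ÷ lead(D) = −18x⁴ ÷ −2x = 9x³. Subtract (9x³)·D = −18x⁴ − 18x³. Remainder: −6x³ + 4x − 10.
Step 3: lead(−6x³ + 4x − 10) ÷ lead(D) = −6x³ ÷ −2x = 3x². Subtract (3x²)·D = −6x³ − 6x². Remainder: 6x² + 4x − 10.
Step 4: lead(6x² + 4x − 10) ÷ lead(D) = 6x² ÷ −2x = −3x. Subtract (−3x)·D = 6x² + 6x. Remainder: −2x − 10.
Step 5: lead(−2x − 10) ÷ lead(D) = −2x ÷ −2x = 1. Subtract (1)·D = −2x − 2. Remainder: −8.

R(x) = −8, so D(x) is not a factor of P(x). no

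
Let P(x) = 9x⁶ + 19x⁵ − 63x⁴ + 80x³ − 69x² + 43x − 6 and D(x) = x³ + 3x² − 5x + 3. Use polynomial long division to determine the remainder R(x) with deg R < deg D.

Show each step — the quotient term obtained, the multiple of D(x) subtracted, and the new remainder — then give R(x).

Step 1: lead(9x⁶ + 19x⁵ − 63x⁴ + 80x³ − 69x² + 43x − 6) ÷ lead(D) = 9x⁶ ÷ x³ = 9x³. Subtract (9x³)·D = 9x⁶ + 27x⁵ − 45x⁴ + 27x³. Remainder: −8x⁵ − 18x⁴ + 53x³ − 69x² + 43x − 6.
Step 2: lead(−8x⁵ − 18x⁴ + 53x³ − 69x² + 43x − 6) ÷ lead(D) = −8x⁵ ÷ x³ = −8x². Subtract (−8x²)·D = −8x⁵ − 24x⁴ + 40x³ − 24x². Remainder: 6x⁴ + 13x³ − 45x² + 43x − 6.
Step 3: lead(6x⁴ + 13x³ − 45x² + 43x − 6) ÷ lead(D) = 6x⁴ ÷ x³ = 6x. Subtract (6x)·D = 6x⁴ + 18x³ − 30x² + 18x. Remainder: −5x³ − 15x² + 25x − 6.
Step 4: lead(−5x³ − 15x² + 25x − 6) ÷ lead(D) = −5x³ ÷ x³ = −5. Subtract (−5)·D = −5x³ − 15x² + 25x − 15. Remainder: 9.

R(x) = 9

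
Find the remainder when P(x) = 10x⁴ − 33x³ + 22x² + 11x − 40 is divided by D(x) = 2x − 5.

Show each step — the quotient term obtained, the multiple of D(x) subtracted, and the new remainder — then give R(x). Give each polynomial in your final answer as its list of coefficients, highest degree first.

Step 1: lead(10x⁴ − 33x³ + 22x² + 11x − 40) ÷ lead(D) = 10x⁴ ÷ 2x = 5x³. Subtract (5x³)·D = 10x⁴ − 25x³. Remainder: −8x³ + 22x² + 11x − 40.
Step 2: lead(−8x³ + 22x² + 11x − 40) ÷ lead(D) = −8x³ ÷ 2x = −4x². Subtract (−4x²)·D = −8x³ + 20x². Remainder: 2x² + 11x − 40.
Step 3: lead(2x² + 11x − 40) ÷ lead(D) = 2x² ÷ 2x = x. Subtract (x)·D = 2x² − 5x. Remainder: 16x − 40.
Step 4: lead(16x − 40) ÷ lead(D) = 16x ÷ 2x = 8. Subtract (8)·D = 16x − 40. Remainder: 0.

R = [0]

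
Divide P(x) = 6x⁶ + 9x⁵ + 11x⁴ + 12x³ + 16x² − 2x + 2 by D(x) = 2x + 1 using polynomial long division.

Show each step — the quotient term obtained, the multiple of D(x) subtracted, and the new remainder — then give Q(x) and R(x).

Q(x) = 3x⁵ + 3x⁴ + 4x³ + 4x² + 6x − 4; R(x) = 6

Step 1: lead(6x⁶ + 9x⁵ + 11x⁴ + 12x³ + 16x² − 2x + 2) ÷ lead(D) = 6x⁶ ÷ 2x = 3x⁵. Subtract (3x⁵)·D = 6x⁶ + 3x⁵. Remainder: 6x⁵ + 11x⁴ + 12x³ + 16x² − 2x + 2.
Step 2: lead(6x⁵ + 11x⁴ + 12x³ + 16x² − 2x + 2) ÷ lead(D) = 6x⁵ ÷ 2x = 3x⁴. Subtract (3x⁴)·D = 6x⁵ + 3x⁴. Remainder: 8x⁴ + 12x³ + 16x² − 2x + 2.
Step 3: lead(8x⁴ + 12x³ + 16x² − 2x + 2) ÷ lead(D) = 8x⁴ ÷ 2x = 4x³. Subtract (4x³)·D = 8x⁴ + 4x³. Remainder: 8x³ + 16x² − 2x + 2.
Step 4: lead(8x³ + 16x² − 2x + 2) ÷ lead(D) = 8x³ ÷ 2x = 4x². Subtract (4x²)·D = 8x³ + 4x². Remainder: 12x² − 2x + 2.
Step 5: lead(12x² − 2x + 2) ÷ lead(D) = 12x² ÷ 2x = 6x. Subtract (6x)·D = 12x² + 6x. Remainder: −8x + 2.
Step 6: lead(−8x + 2) ÷ lead(D) = −8x ÷ 2x = −4. Subtract (−4)·D = −8x − 4. Remainder: 6.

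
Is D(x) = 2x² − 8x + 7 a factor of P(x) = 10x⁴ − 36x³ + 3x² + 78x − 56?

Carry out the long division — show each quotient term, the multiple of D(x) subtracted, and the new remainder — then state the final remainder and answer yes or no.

R(x) = 0, so D(x) is a factor of P(x). yes

Step 1: lead(10x⁴ − 36x³ + 3x² + 78x − 56) ÷ lead(D) = 10x⁴ ÷ 2x² = 5x². Subtract (5x²)·D = 10x⁴ − 40x³ + 35x². Remainder: 4x³ − 32x² + 78x − 56.
Step 2: lead(4x³ − 32x² + 78x − 56) ÷ lead(D) = 4x³ ÷ 2x² = 2x. Subtract (2x)·D = 4x³ − 16x² + 14x. Remainder: −16x² + 64x − 56.
Step 3: lead(−16x² + 64x − 56) ÷ lead(D) = −16x² ÷ 2x² = −8. Subtract (−8)·D = −16x² + 64x − 56. Remainder: 0.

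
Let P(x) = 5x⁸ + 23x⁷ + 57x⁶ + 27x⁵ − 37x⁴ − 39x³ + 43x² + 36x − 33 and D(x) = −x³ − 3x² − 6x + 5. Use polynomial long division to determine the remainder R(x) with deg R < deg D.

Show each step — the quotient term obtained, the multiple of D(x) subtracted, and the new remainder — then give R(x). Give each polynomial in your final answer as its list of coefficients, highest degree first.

Step 1: lead(5x⁸ + 23x⁷ + 57x⁶ + 27x⁵ − 37x⁴ − 39x³ + 43x² + 36x − 33) ÷ lead(D) = 5x⁸ ÷ −x³ = −5x⁵. Subtract (−5x⁵)·D = 5x⁸ + 15x⁷ + 30x⁶ − 25x⁵. Remainder: 8x⁷ + 27x⁶ + 52x⁵ − 37x⁴ − 39x³ + 43x² + 36x − 33.
Step 2: lead(8x⁷ + 27x⁶ + 52x⁵ − 37x⁴ − 39x³ + 43x² + 36x − 33) ÷ lead(D) = 8x⁷ ÷ −x³ = −8x⁴. Subtract (−8x⁴)·D = 8x⁷ + 24x⁶ + 48x⁵ − 40x⁴. Remainder: 3x⁶ + 4x⁵ + 3x⁴ − 39x³ + 43x² + 36x − 33.
Step 3: lead(3x⁶ + 4x⁵ + 3x⁴ − 39x³ + 43x² + 36x − 33) ÷ lead(D) = 3x⁶ ÷ −x³ = −3x³. Subtract (−3x³)·D = 3x⁶ + 9x⁵ + 18x⁴ − 15x³. Remainder: −5x⁵ − 15x⁴ − 24x³ + 43x² + 36x − 33.
Step 4: lead(−5x⁵ − 15x⁴ − 24x³ + 43x² + 36x − 33) ÷ lead(D) = −5x⁵ ÷ −x³ = 5x². Subtract (5x²)·D = −5x⁵ − 15x⁴ − 30x³ + 25x². Remainder: 6x³ + 18x² + 36x − 33.
Step 5: lead(6x³ + 18x² + 36x − 33) ÷ lead(D) = 6x³ ÷ −x³ = −6. Subtract (−6)·D = 6x³ + 18x² + 36x − 30. Remainder: −3.

R = [-3]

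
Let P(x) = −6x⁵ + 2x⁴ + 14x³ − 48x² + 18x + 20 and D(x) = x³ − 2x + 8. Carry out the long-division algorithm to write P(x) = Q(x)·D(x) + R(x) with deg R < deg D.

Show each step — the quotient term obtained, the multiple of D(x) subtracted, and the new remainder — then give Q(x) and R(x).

Step 1: lead(−6x⁵ + 2x⁴ + 14x³ − 48x² + 18x + 20) ÷ lead(D) = −6x⁵ ÷ x³ = −6x². Subtract (−6x²)·D = −6x⁵ + 12x³ − 48x². Remainder: 2x⁴ + 2x³ + 18x + 20.
Step 2: lead(2x⁴ + 2x³ + 18x + 20) ÷ lead(D) = 2x⁴ ÷ x³ = 2x. Subtract (2x)·D = 2x⁴ − 4x² + 16x. Remainder: 2x³ + 4x² + 2x + 20.
Step 3: lead(2x³ + 4x² + 2x + 20) ÷ lead(D) = 2x³ ÷ x³ = 2. Subtract (2)·D = 2x³ − 4x + 16. Remainder: 4x² + 6x + 4.

Q(x) = −6x² + 2x + 2; R(x) = 4x² + 6x + 4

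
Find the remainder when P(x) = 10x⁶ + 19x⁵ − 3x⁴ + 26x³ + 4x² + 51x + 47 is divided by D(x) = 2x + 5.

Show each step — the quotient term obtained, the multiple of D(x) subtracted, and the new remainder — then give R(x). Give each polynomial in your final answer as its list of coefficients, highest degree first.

Step 1: lead(10x⁶ + 19x⁵ − 3x⁴ + 26x³ + 4x² + 51x + 47) ÷ lead(D) = 10x⁶ ÷ 2x = 5x⁵. Subtract (5x⁵)·D = 10x⁶ + 25x⁵. Remainder: −6x⁵ − 3x⁴ + 26x³ + 4x² + 51x + 47.
Step 2: lead(−6x⁵ − 3x⁴ + 26x³ + 4x² + 51x + 47) ÷ lead(D) = −6x⁵ ÷ 2x = −3x⁴. Subtract (−3x⁴)·D = −6x⁵ − 15x⁴. Remainder: 12x⁴ + 26x³ + 4x² + 51x + 47.
Step 3: lead(12x⁴ + 26x³ + 4x² + 51x + 47) ÷ lead(D) = 12x⁴ ÷ 2x = 6x³. Subtract (6x³)·D = 12x⁴ + 30x³. Remainder: −4x³ + 4x² + 51x + 47.
Step 4: lead(−4x³ + 4x² + 51x + 47) ÷ lead(D) = −4x³ ÷ 2x = −2x². Subtract (−2x²)·D = −4x³ − 10x². Remainder: 14x² + 51x + 47.
Step 5: lead(14x² + 51x + 47) ÷ lead(D) = 14x² ÷ 2x = 7x. Subtract (7x)·D = 14x² + 35x. Remainder: 16x + 47.
Step 6: lead(16x + 47) ÷ lead(D) = 16x ÷ 2x = 8. Subtract (8)·D = 16x + 40. Remainder: 7.

R = [7]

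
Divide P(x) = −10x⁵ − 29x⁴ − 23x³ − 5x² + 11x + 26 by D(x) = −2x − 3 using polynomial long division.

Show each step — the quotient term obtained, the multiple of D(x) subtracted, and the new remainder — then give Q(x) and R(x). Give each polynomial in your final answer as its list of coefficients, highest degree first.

Step 1: lead(−10x⁵ − 29x⁴ − 23x³ − 5x² + 11x + 26) ÷ lead(D) = −10x⁵ ÷ −2x = 5x⁴. Subtract (5x⁴)·D = −10x⁵ − 15x⁴. Remainder: −14x⁴ − 23x³ − 5x² + 11x + 26.
Step 2: lead(−14x⁴ − 23x³ − 5x² + 11x + 26) ÷ lead(D) = −14x⁴ ÷ −2x = 7x³. Subtract (7x³)·D = −14x⁴ − 21x³. Remainder: −2x³ − 5x² + 11x + 26.
Step 3: lead(−2x³ − 5x² + 11x + 26) ÷ lead(D) = −2x³ ÷ −2x = x². Subtract (x²)·D = −2x³ − 3x². Remainder: −2x² + 11x + 26.
Step 4: lead(−2x² + 11x + 26) ÷ lead(D) = −2x² ÷ −2x = x. Subtract (x)·D = −2x² − 3x. Remainder: 14x + 26.
Step 5: lead(14x + 26) ÷ lead(D) = 14x ÷ −2x = −7. Subtract (−7)·D = 14x + 21. Remainder: 5.

Q = [5, 7, 1, 1, -7]; R = [5]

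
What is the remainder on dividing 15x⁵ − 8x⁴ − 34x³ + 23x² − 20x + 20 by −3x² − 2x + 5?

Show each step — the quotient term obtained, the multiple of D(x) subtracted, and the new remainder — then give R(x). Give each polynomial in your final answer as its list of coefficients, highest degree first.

R = [-9, 5]

Step 1: lead(15x⁵ − 8x⁴ − 34x³ + 23x² − 20x + 20) ÷ lead(D) = 15x⁵ ÷ −3x² = −5x³. Subtract (−5x³)·D = 15x⁵ + 10x⁴ − 25x³. Remainder: −18x⁴ − 9x³ + 23x² − 20x + 20.
Step 2: lead(−18x⁴ − 9x³ + 23x² − 20x + 20) ÷ lead(D) = −18x⁴ ÷ −3x² = 6x². Subtract (6x²)·D = −18x⁴ − 12x³ + 30x². Remainder: 3x³ − 7x² − 20x + 20.
Step 3: lead(3x³ − 7x² − 20x + 20) ÷ lead(D) = 3x³ ÷ −3x² = −x. Subtract (−x)·D = 3x³ + 2x² − 5x. Remainder: −9x² − 15x + 20.
Step 4: lead(−9x² − 15x + 20) ÷ lead(D) = −9x² ÷ −3x² = 3. Subtract (3)·D = −9x² − 6x + 15. Remainder: −9x + 5.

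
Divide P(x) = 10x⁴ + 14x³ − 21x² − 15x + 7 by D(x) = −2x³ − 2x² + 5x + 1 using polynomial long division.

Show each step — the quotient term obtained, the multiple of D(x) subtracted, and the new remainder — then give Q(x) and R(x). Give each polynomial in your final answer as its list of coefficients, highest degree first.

Q = [-5, -2]; R = [9]

Step 1: lead(10x⁴ + 14x³ − 21x² − 15x + 7) ÷ lead(D) = 10x⁴ ÷ −2x³ = −5x. Subtract (−5x)·D = 10x⁴ + 10x³ − 25x² − 5x. Remainder: 4x³ + 4x² − 10x + 7.
Step 2: lead(4x³ + 4x² − 10x + 7) ÷ lead(D) = 4x³ ÷ −2x³ = −2. Subtract (−2)·D = 4x³ + 4x² − 10x − 2. Remainder: 9.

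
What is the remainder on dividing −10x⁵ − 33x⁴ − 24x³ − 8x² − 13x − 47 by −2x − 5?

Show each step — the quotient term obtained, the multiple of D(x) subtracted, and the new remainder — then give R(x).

Step 1: lead(−10x⁵ − 33x⁴ − 24x³ − 8x² − 13x − 47) ÷ lead(D) = −10x⁵ ÷ −2x = 5x⁴. Subtract (5x⁴)·D = −10x⁵ − 25x⁴. Remainder: −8x⁴ − 24x³ − 8x² − 13x − 47.
Step 2: lead(−8x⁴ − 24x³ − 8x² − 13x − 47) ÷ lead(D) = −8x⁴ ÷ −2x = 4x³. Subtract (4x³)·D = −8x⁴ − 20x³. Remainder: −4x³ − 8x² − 13x − 47.
Step 3: lead(−4x³ − 8x² − 13x − 47) ÷ lead(D) = −4x³ ÷ −2x = 2x². Subtract (2x²)·D = −4x³ − 10x². Remainder: 2x² − 13x − 47.
Step 4: lead(2x² − 13x − 47) ÷ lead(D) = 2x² ÷ −2x = −x. Subtract (−x)·D = 2x² + 5x. Remainder: −18x − 47.
Step 5: lead(−18x − 47) ÷ lead(D) = −18x ÷ −2x = 9. Subtract (9)·D = −18x − 45. Remainder: −2.

R(x) = −2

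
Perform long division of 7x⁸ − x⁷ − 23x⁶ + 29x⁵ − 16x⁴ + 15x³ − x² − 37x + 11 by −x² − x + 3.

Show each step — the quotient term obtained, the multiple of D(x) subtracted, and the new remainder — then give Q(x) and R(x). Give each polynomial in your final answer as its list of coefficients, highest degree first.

Step 1: lead(7x⁸ − x⁷ − 23x⁶ + 29x⁵ − 16x⁴ + 15x³ − x² − 37x + 11) ÷ lead(D) = 7x⁸ ÷ −x² = −7x⁶. Subtract (−7x⁶)·D = 7x⁸ + 7x⁷ − 21x⁶. Remainder: −8x⁷ − 2x⁶ + 29x⁵ − 16x⁴ + 15x³ − x² − 37x + 11.
Step 2: lead(−8x⁷ − 2x⁶ + 29x⁵ − 16x⁴ + 15x³ − x² − 37x + 11) ÷ lead(D) = −8x⁷ ÷ −x² = 8x⁵. Subtract (8x⁵)·D = −8x⁷ − 8x⁶ + 24x⁵. Remainder: 6x⁶ + 5x⁵ − 16x⁴ + 15x³ − x² − 37x + 11.
Step 3: lead(6x⁶ + 5x⁵ − 16x⁴ + 15x³ − x² − 37x + 11) ÷ lead(D) = 6x⁶ ÷ −x² = −6x⁴. Subtract (−6x⁴)·D = 6x⁶ + 6x⁵ − 18x⁴. Remainder: −x⁵ + 2x⁴ + 15x³ − x² − 37x + 11.
Step 4: lead(−x⁵ + 2x⁴ + 15x³ − x² − 37x + 11) ÷ lead(D) = −x⁵ ÷ −x² = x³. Subtract (x³)·D = −x⁵ − x⁴ + 3x³. Remainder: 3x⁴ + 12x³ − x² − 37x + 11.
Step 5: lead(3x⁴ + 12x³ − x² − 37x + 11) ÷ lead(D) = 3x⁴ ÷ −x² = −3x². Subtract (−3x²)·D = 3x⁴ + 3x³ − 9x². Remainder: 9x³ + 8x² − 37x + 11.
Step 6: lead(9x³ + 8x² − 37x + 11) ÷ lead(D) = 9x³ ÷ −x² = −9x. Subtract (−9x)·D = 9x³ + 9x² − 27x. Remainder: −x² − 10x + 11.
Step 7: lead(−x² − 10x + 11) ÷ lead(D) = −x² ÷ −x² = 1. Subtract (1)·D = −x² − x + 3. Remainder: −9x + 8.

Q = [-7, 8, -6, 1, -3, -9, 1]; R = [-9, 8]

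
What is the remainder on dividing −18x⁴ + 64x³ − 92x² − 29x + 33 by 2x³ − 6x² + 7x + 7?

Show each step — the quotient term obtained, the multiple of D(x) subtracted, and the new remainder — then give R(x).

Step 1: lead(−18x⁴ + 64x³ − 92x² − 29x + 33) ÷ lead(D) = −18x⁴ ÷ 2x³ = −9x. Subtract (−9x)·D = −18x⁴ + 54x³ − 63x² − 63x. Remainder: 10x³ − 29x² + 34x + 33.
Step 2: lead(10x³ − 29x² + 34x + 33) ÷ lead(D) = 10x³ ÷ 2x³ = 5. Subtract (5)·D = 10x³ − 30x² + 35x + 35. Remainder: x² − x − 2.

R(x) = x² − x − 2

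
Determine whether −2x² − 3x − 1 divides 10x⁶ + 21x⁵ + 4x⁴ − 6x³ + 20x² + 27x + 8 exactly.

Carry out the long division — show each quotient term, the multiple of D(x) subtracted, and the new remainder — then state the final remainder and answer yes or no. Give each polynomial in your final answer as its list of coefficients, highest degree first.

Step 1: lead(10x⁶ + 21x⁵ + 4x⁴ − 6x³ + 20x² + 27x + 8) ÷ lead(D) = 10x⁶ ÷ −2x² = −5x⁴. Subtract (−5x⁴)·D = 10x⁶ + 15x⁵ + 5x⁴. Remainder: 6x⁵ − x⁴ − 6x³ + 20x² + 27x + 8.
Step 2: lead(6x⁵ − x⁴ − 6x³ + 20x² + 27x + 8) ÷ lead(D) = 6x⁵ ÷ −2x² = −3x³. Subtract (−3x³)·D = 6x⁵ + 9x⁴ + 3x³. Remainder: −10x⁴ − 9x³ + 20x² + 27x + 8.
Step 3: lead(−10x⁴ − 9x³ + 20x² + 27x + 8) ÷ lead(D) = −10x⁴ ÷ −2x² = 5x². Subtract (5x²)·D = −10x⁴ − 15x³ − 5x². Remainder: 6x³ + 25x² + 27x + 8.
Step 4: lead(6x³ + 25x² + 27x + 8) ÷ lead(D) = 6x³ ÷ −2x² = −3x. Subtract (−3x)·D = 6x³ + 9x² + 3x. Remainder: 16x² + 24x + 8.
Step 5: lead(16x² + 24x + 8) ÷ lead(D) = 16x² ÷ −2x² = −8. Subtract (−8)·D = 16x² + 24x + 8. Remainder: 0.

R = [0], so D(x) is a factor of P(x). yes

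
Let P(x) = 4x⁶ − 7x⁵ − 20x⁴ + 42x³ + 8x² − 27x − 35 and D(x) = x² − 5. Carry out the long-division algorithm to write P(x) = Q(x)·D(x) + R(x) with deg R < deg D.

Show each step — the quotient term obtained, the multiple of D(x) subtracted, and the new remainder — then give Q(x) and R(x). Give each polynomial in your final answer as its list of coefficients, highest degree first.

Step 1: lead(4x⁶ − 7x⁵ − 20x⁴ + 42x³ + 8x² − 27x − 35) ÷ lead(D) = 4x⁶ ÷ x² = 4x⁴. Subtract (4x⁴)·D = 4x⁶ − 20x⁴. Remainder: −7x⁵ + 42x³ + 8x² − 27x − 35.
Step 2: lead(−7x⁵ + 42x³ + 8x² − 27x − 35) ÷ lead(D) = −7x⁵ ÷ x² = −7x³. Subtract (−7x³)·D = −7x⁵ + 35x³. Remainder: 7x³ + 8x² − 27x − 35.
Step 3: lead(7x³ + 8x² − 27x − 35) ÷ lead(D) = 7x³ ÷ x² = 7x. Subtract (7x)·D = 7x³ − 35x. Remainder: 8x² + 8x − 35.
Step 4: lead(8x² + 8x − 35) ÷ lead(D) = 8x² ÷ x² = 8. Subtract (8)·D = 8x² − 40. Remainder: 8x + 5.

Q = [4, -7, 0, 7, 8]; R = [8, 5]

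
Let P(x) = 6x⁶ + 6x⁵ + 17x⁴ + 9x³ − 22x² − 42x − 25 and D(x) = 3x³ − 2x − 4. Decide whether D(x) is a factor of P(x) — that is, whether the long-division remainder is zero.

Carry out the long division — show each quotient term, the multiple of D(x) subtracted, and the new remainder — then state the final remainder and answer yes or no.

Step 1: lead(6x⁶ + 6x⁵ + 17x⁴ + 9x³ − 22x² − 42x − 25) ÷ lead(D) = 6x⁶ ÷ 3x³ = 2x³. Subtract (2x³)·D = 6x⁶ − 4x⁴ − 8x³. Remainder: 6x⁵ + 21x⁴ + 17x³ − 22x² − 42x − 25.
Step 2: lead(6x⁵ + 21x⁴ + 17x³ − 22x² − 42x − 25) ÷ lead(D) = 6x⁵ ÷ 3x³ = 2x². Subtract (2x²)·D = 6x⁵ − 4x³ − 8x². Remainder: 21x⁴ + 21x³ − 14x² − 42x − 25.
Step 3: lead(21x⁴ + 21x³ − 14x² − 42x − 25) ÷ lead(D) = 21x⁴ ÷ 3x³ = 7x. Subtract (7x)·D = 21x⁴ − 14x² − 28x. Remainder: 21x³ − 14x − 25.
Step 4: lead(21x³ − 14x − 25) ÷ lead(D) = 21x³ ÷ 3x³ = 7. Subtract (7)·D = 21x³ − 14x − 28. Remainder: 3.

R(x) = 3, so D(x) is not a factor of P(x). no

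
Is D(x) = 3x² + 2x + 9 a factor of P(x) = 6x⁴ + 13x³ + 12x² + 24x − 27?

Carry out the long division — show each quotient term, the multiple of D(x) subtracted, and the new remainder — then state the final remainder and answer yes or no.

Step 1: lead(6x⁴ + 13x³ + 12x² + 24x − 27) ÷ lead(D) = 6x⁴ ÷ 3x² = 2x². Subtract (2x²)·D = 6x⁴ + 4x³ + 18x². Remainder: 9x³ − 6x² + 24x − 27.
Step 2: lead(9x³ − 6x² + 24x − 27) ÷ lead(D) = 9x³ ÷ 3x² = 3x. Subtract (3x)·D = 9x³ + 6x² + 27x. Remainder: −12x² − 3x − 27.
Step 3: lead(−12x² − 3x − 27) ÷ lead(D) = −12x² ÷ 3x² = −4. Subtract (−4)·D = −12x² − 8x − 36. Remainder: 5x + 9.

R(x) = 5x + 9, so D(x) is not a factor of P(x). no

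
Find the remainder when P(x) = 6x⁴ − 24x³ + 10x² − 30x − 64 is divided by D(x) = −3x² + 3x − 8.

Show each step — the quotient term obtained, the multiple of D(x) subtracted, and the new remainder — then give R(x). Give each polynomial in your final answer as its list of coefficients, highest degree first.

R = [-6, 0]

Step 1: lead(6x⁴ − 24x³ + 10x² − 30x − 64) ÷ lead(D) = 6x⁴ ÷ −3x² = −2x². Subtract (−2x²)·D = 6x⁴ − 6x³ + 16x². Remainder: −18x³ − 6x² − 30x − 64.
Step 2: lead(−18x³ − 6x² − 30x − 64) ÷ lead(D) = −18x³ ÷ −3x² = 6x. Subtract (6x)·D = −18x³ + 18x² − 48x. Remainder: −24x² + 18x − 64.
Step 3: lead(−24x² + 18x − 64) ÷ lead(D) = −24x² ÷ −3x² = 8. Subtract (8)·D = −24x² + 24x − 64. Remainder: −6x.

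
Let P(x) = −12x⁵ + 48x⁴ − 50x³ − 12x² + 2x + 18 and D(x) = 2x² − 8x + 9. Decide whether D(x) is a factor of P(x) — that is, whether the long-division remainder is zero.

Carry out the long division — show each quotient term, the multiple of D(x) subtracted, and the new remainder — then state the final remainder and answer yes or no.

R(x) = 0, so D(x) is a factor of P(x). yes

Step 1: lead(−12x⁵ + 48x⁴ − 50x³ − 12x² + 2x + 18) ÷ lead(D) = −12x⁵ ÷ 2x² = −6x³. Subtract (−6x³)·D = −12x⁵ + 48x⁴ − 54x³. Remainder: 4x³ − 12x² + 2x + 18.
Step 2: lead(4x³ − 12x² + 2x + 18) ÷ lead(D) = 4x³ ÷ 2x² = 2x. Subtract (2x)·D = 4x³ − 16x² + 18x. Remainder: 4x² − 16x + 18.
Step 3: lead(4x² − 16x + 18) ÷ lead(D) = 4x² ÷ 2x² = 2. Subtract (2)·D = 4x² − 16x + 18. Remainder: 0.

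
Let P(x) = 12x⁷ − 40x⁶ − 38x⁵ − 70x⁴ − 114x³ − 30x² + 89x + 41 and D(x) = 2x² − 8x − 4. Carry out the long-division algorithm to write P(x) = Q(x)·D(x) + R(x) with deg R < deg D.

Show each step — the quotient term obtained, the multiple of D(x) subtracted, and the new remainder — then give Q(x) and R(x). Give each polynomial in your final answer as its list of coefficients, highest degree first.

Step 1: lead(12x⁷ − 40x⁶ − 38x⁵ − 70x⁴ − 114x³ − 30x² + 89x + 41) ÷ lead(D) = 12x⁷ ÷ 2x² = 6x⁵. Subtract (6x⁵)·D = 12x⁷ − 48x⁶ − 24x⁵. Remainder: 8x⁶ − 14x⁵ − 70x⁴ − 114x³ − 30x² + 89x + 41.
Step 2: lead(8x⁶ − 14x⁵ − 70x⁴ − 114x³ − 30x² + 89x + 41) ÷ lead(D) = 8x⁶ ÷ 2x² = 4x⁴. Subtract (4x⁴)·D = 8x⁶ − 32x⁵ − 16x⁴. Remainder: 18x⁵ − 54x⁴ − 114x³ − 30x² + 89x + 41.
Step 3: lead(18x⁵ − 54x⁴ − 114x³ − 30x² + 89x + 41) ÷ lead(D) = 18x⁵ ÷ 2x² = 9x³. Subtract (9x³)·D = 18x⁵ − 72x⁴ − 36x³. Remainder: 18x⁴ − 78x³ − 30x² + 89x + 41.
Step 4: lead(18x⁴ − 78x³ − 30x² + 89x + 41) ÷ lead(D) = 18x⁴ ÷ 2x² = 9x². Subtract (9x²)·D = 18x⁴ − 72x³ − 36x². Remainder: −6x³ + 6x² + 89x + 41.
Step 5: lead(−6x³ + 6x² + 89x + 41) ÷ lead(D) = −6x³ ÷ 2x² = −3x. Subtract (−3x)·D = −6x³ + 24x² + 12x. Remainder: −18x² + 77x + 41.
Step 6: lead(−18x² + 77x + 41) ÷ lead(D) = −18x² ÷ 2x² = −9. Subtract (−9)·D = −18x² + 72x + 36. Remainder: 5x + 5.

Q = [6, 4, 9, 9, -3, -9]; R = [5, 5]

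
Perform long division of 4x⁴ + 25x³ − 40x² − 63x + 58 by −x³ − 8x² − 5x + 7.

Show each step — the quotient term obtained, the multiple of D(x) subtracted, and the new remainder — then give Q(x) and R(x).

Step 1: lead(4x⁴ + 25x³ − 40x² − 63x + 58) ÷ lead(D) = 4x⁴ ÷ −x³ = −4x. Subtract (−4x)·D = 4x⁴ + 32x³ + 20x² − 28x. Remainder: −7x³ − 60x² − 35x + 58.
Step 2: lead(−7x³ − 60x² − 35x + 58) ÷ lead(D) = −7x³ ÷ −x³ = 7. Subtract (7)·D = −7x³ − 56x² − 35x + 49. Remainder: −4x² + 9.

Q(x) = −4x + 7; R(x) = −4x² + 9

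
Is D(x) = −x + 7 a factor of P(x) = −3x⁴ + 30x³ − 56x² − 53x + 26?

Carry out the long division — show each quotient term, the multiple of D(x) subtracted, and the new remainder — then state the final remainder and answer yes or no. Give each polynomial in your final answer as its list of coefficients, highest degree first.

R = [-2], so D(x) is not a factor of P(x). no

Step 1: lead(−3x⁴ + 30x³ − 56x² − 53x + 26) ÷ lead(D) = −3x⁴ ÷ −x = 3x³. Subtract (3x³)·D = −3x⁴ + 21x³. Remainder: 9x³ − 56x² − 53x + 26.
Step 2: lead(9x³ − 56x² − 53x + 26) ÷ lead(D) = 9x³ ÷ −x = −9x². Subtract (−9x²)·D = 9x³ − 63x². Remainder: 7x² − 53x + 26.
Step 3: lead(7x² − 53x + 26) ÷ lead(D) = 7x² ÷ −x = −7x. Subtract (−7x)·D = 7x² − 49x. Remainder: −4x + 26.
Step 4: lead(−4x + 26) ÷ lead(D) = −4x ÷ −x = 4. Subtract (4)·D = −4x + 28. Remainder: −2.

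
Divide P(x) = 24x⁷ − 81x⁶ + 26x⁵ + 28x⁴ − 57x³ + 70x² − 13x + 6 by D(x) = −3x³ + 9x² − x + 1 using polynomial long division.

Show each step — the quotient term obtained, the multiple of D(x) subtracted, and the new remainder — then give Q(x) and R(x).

Q(x) = −8x⁴ + 3x³ + 3x² − 4x + 7; R(x) = −2x − 1

Step 1: lead(24x⁷ − 81x⁶ + 26x⁵ + 28x⁴ − 57x³ + 70x² − 13x + 6) ÷ lead(D) = 24x⁷ ÷ −3x³ = −8x⁴. Subtract (−8x⁴)·D = 24x⁷ − 72x⁶ + 8x⁵ − 8x⁴. Remainder: −9x⁶ + 18x⁵ + 36x⁴ − 57x³ + 70x² − 13x + 6.
Step 2: lead(−9x⁶ + 18x⁵ + 36x⁴ − 57x³ + 70x² − 13x + 6) ÷ lead(D) = −9x⁶ ÷ −3x³ = 3x³. Subtract (3x³)·D = −9x⁶ + 27x⁵ − 3x⁴ + 3x³. Remainder: −9x⁵ + 39x⁴ − 60x³ + 70x² − 13x + 6.
Step 3: lead(−9x⁵ + 39x⁴ − 60x³ + 70x² − 13x + 6) ÷ lead(D) = −9x⁵ ÷ −3x³ = 3x². Subtract (3x²)·D = −9x⁵ + 27x⁴ − 3x³ + 3x². Remainder: 12x⁴ − 57x³ + 67x² − 13x + 6.
Step 4: lead(12x⁴ − 57x³ + 67x² − 13x + 6) ÷ lead(D) = 12x⁴ ÷ −3x³ = −4x. Subtract (−4x)·D = 12x⁴ − 36x³ + 4x² − 4x. Remainder: −21x³ + 63x² − 9x + 6.
Step 5: lead(−21x³ + 63x² − 9x + 6) ÷ lead(D) = −21x³ ÷ −3x³ = 7. Subtract (7)·D = −21x³ + 63x² − 7x + 7. Remainder: −2x − 1.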